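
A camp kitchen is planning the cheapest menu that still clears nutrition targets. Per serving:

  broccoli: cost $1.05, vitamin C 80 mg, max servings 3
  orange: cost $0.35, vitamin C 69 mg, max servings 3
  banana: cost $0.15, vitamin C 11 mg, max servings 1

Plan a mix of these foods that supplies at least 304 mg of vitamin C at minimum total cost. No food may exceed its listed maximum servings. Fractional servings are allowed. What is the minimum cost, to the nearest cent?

$2.32

Cost per mg of vitamin C: orange $0.0051, broccoli $0.0131, banana $0.0136.
Take 3 servings of orange: +207.0 mg vitamin C for $1.05 (total $1.05, still need 97.0 mg).
Take 1.212 servings of broccoli: +97.0 mg vitamin C for $1.27 (total $2.32, still need 0.0 mg).
Greedy by cheapest-per-mg is optimal for a single linear constraint, so the minimum cost is $2.32.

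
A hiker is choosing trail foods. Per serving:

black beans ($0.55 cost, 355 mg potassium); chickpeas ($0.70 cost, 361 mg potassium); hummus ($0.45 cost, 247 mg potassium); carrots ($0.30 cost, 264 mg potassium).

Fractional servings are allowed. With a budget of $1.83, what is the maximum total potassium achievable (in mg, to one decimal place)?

Potassium per dollar: carrots 880, black beans 645.5, hummus 548.9, chickpeas 515.7.
With no serving limits, spend the whole cost allowance on carrots: $1.83 / $0.30 × 264 mg = 1610.4 mg.

1610.4 mg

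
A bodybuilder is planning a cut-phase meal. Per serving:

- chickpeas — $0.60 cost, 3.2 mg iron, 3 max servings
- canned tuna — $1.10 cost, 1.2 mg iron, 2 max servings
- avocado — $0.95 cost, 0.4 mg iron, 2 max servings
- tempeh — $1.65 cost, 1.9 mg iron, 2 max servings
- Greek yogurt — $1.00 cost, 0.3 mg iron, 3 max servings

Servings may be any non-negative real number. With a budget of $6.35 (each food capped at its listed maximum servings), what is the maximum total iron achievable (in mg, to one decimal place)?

Iron per dollar: chickpeas 5.333, tempeh 1.152, canned tuna 1.091, avocado 0.4211, Greek yogurt 0.3.
Take 3 servings of chickpeas: spends $1.80, +9.6 mg iron (running total 9.6 mg).
Take 2 servings of tempeh: spends $3.30, +3.8 mg iron (running total 13.4 mg).
Take 1.136 servings of canned tuna: spends $1.25, +1.4 mg iron (running total 14.8 mg).
Filling greedily by iron-per-dollar is optimal for one linear limit, giving 14.8 mg.

14.8 mg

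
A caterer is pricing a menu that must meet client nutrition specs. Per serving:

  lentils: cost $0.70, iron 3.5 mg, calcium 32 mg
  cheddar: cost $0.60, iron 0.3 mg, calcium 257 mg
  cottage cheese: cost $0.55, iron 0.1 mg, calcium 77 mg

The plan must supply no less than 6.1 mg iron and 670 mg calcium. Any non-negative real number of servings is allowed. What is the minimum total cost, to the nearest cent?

Compare the cost at each extreme point of the feasible region.
lentils only: max(6.1/3.5, 670/32) = 20.94 servings → $14.66.
cheddar only: max(6.1/0.3, 670/257) = 20.33 servings → $12.20.
cottage cheese only: max(6.1/0.1, 670/77) = 61 servings → $33.55.
lentils + cheddar with both tight: 1.536 servings and 2.416 servings → $2.52.
lentils + cottage cheese with both tight: 1.512 servings and 8.073 servings → $5.50.
cheddar + cottage cheese: intersection lies outside the first quadrant.
Cheapest feasible corner: $2.52.

$2.52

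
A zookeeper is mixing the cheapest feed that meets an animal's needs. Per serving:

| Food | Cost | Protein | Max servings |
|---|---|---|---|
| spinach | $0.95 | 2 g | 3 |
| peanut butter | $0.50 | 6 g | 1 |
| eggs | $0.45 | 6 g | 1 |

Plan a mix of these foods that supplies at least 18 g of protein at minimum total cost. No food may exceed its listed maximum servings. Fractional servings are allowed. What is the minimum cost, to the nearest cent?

$3.80

Cost per g of protein: eggs $0.0750, peanut butter $0.0833, spinach $0.4750.
Take 1 serving of eggs: +6.0 g protein for $0.45 (total $0.45, still need 12.0 g).
Take 1 serving of peanut butter: +6.0 g protein for $0.50 (total $0.95, still need 6.0 g).
Take 3 servings of spinach: +6.0 g protein for $2.85 (total $3.80, still need 0.0 g).
Filling from the cheapest source first is optimal under one linear minimum: $3.80.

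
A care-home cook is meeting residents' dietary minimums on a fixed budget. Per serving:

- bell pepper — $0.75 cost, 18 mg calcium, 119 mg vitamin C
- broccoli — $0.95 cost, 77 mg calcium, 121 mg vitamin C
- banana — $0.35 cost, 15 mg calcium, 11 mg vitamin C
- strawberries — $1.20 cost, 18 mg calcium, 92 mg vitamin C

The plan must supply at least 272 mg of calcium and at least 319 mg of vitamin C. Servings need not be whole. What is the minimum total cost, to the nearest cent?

At the optimum either one food covers both requirements or two foods hit both targets exactly; no other combination can be cheaper.
bell pepper only: max(272/18, 319/119) = 15.11 servings → $11.33.
broccoli only: max(272/77, 319/121) = 3.532 servings → $3.36.
banana only: max(272/15, 319/11) = 29 servings → $10.15.
strawberries only: max(272/18, 319/92) = 15.11 servings → $18.13.
bell pepper + broccoli: the both-tight solution has a negative serving — not a feasible corner.
bell pepper + banana with both tight: 1.13 servings and 16.78 servings → $6.72.
bell pepper + strawberries: intersection lies outside the first quadrant.
broccoli + banana with both tight: 1.852 servings and 8.625 servings → $4.78.
broccoli + strawberries with both targets exact would need a negative amount; discard.
banana + strawberries with both tight: 16.31 servings and 1.517 servings → $7.53.
So the least-cost plan costs $3.36.

$3.36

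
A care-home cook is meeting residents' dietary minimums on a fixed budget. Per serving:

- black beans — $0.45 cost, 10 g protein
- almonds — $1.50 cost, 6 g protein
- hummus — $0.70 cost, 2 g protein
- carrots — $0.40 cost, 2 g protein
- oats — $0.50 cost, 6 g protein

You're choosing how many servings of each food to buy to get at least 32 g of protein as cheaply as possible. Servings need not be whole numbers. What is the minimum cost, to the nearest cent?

Cost per g of protein: black beans $0.0450, oats $0.0833, carrots $0.2000, almonds $0.2500, hummus $0.3500.
With no serving limits, use only black beans: 32 g / 10 g = 3.2 servings × $0.45 = $1.44.

$1.44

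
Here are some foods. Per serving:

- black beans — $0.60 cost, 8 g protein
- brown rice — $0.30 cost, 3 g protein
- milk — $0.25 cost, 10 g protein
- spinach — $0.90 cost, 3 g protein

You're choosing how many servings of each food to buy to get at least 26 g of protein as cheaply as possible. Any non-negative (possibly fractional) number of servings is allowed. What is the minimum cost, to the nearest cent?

$0.65

Cost per g of protein: milk $0.0250, black beans $0.0750, brown rice $0.1000, spinach $0.3000.
With no serving limits, use only milk: 26 g / 10 g = 2.6 servings × $0.25 = $0.65.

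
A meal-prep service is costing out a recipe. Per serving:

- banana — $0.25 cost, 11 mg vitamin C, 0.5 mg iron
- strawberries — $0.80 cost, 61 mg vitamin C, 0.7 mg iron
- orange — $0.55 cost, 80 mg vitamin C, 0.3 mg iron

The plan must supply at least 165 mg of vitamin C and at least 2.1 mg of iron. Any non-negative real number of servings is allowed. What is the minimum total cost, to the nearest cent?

With two linear requirements the optimum uses one or two foods; enumerate the corners.
banana only: max(165/11, 2.1/0.5) = 15 servings → $3.75.
strawberries only: max(165/61, 2.1/0.7) = 3 servings → $2.40.
orange only: max(165/80, 2.1/0.3) = 7 servings → $3.85.
banana + strawberries with both tight: 0.5526 servings and 2.605 servings → $2.22.
banana + orange with both tight: 3.229 servings and 1.619 servings → $1.70.
strawberries + orange: intersection lies outside the first quadrant.
Cheapest feasible corner: $1.70.

$1.70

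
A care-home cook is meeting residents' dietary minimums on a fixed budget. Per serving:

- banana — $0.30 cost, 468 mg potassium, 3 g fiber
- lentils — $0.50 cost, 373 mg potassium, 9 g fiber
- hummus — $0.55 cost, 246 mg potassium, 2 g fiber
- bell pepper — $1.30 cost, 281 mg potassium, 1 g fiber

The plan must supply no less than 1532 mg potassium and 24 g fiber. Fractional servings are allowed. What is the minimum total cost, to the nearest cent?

$1.54

A basic optimal solution has at most two foods positive. Try each food alone and each pair with both targets met exactly.
banana only: max(1532/468, 24/3) = 8 servings → $2.40.
lentils only: max(1532/373, 24/9) = 4.107 servings → $2.05.
hummus only: max(1532/246, 24/2) = 12 servings → $6.60.
bell pepper only: max(1532/281, 24/1) = 24 servings → $31.20.
banana + lentils with both tight: 1.564 servings and 2.145 servings → $1.54.
banana + hummus: intersection lies outside the first quadrant.
banana + bell pepper with both targets exact would need a negative amount; discard.
lentils + hummus with both tight: 1.935 servings and 3.294 servings → $2.78.
lentils + bell pepper with both tight: 2.417 servings and 2.243 servings → $4.12.
hummus + bell pepper: intersection lies outside the first quadrant.
The minimum over all feasible corners is $1.54.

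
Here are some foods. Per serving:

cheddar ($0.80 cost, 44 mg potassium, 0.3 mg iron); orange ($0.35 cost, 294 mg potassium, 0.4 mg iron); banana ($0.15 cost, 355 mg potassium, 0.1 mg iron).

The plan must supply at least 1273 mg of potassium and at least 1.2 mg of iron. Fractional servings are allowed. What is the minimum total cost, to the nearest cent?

$1.14

A basic optimal solution has at most two foods positive. Try each food alone and each pair with both targets met exactly.
cheddar only: max(1273/44, 1.2/0.3) = 28.93 servings → $23.15.
orange only: max(1273/294, 1.2/0.4) = 4.33 servings → $1.52.
banana only: max(1273/355, 1.2/0.1) = 12 servings → $1.80.
cheddar + orange: the both-tight solution has a negative serving — not a feasible corner.
cheddar + banana with both tight: 2.926 servings and 3.223 servings → $2.82.
orange + banana with both tight: 2.653 servings and 1.389 servings → $1.14.
The minimum over all feasible corners is $1.14.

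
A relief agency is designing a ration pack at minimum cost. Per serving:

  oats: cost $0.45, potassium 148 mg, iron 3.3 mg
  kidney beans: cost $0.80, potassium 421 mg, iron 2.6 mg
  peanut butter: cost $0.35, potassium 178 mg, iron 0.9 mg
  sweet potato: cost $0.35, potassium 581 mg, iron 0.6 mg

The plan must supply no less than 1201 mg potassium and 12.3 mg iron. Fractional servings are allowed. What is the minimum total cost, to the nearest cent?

Check every corner: each single food scaled to meet both minima, and each pair solved so both constraints bind.
oats only: max(1201/148, 12.3/3.3) = 8.115 servings → $3.65.
kidney beans only: max(1201/421, 12.3/2.6) = 4.731 servings → $3.78.
peanut butter only: max(1201/178, 12.3/0.9) = 13.67 servings → $4.78.
sweet potato only: max(1201/581, 12.3/0.6) = 20.5 servings → $7.17.
oats + kidney beans with both tight: 2.046 servings and 2.133 servings → $2.63.
oats + peanut butter with both tight: 2.441 servings and 4.718 servings → $2.75.
oats + sweet potato with both tight: 3.514 servings and 1.172 servings → $1.99.
kidney beans + peanut butter with both targets exact would need a negative amount; discard.
kidney beans + sweet potato: the both-tight solution has a negative serving — not a feasible corner.
peanut butter + sweet potato: intersection lies outside the first quadrant.
So the least-cost plan costs $1.99.

$1.99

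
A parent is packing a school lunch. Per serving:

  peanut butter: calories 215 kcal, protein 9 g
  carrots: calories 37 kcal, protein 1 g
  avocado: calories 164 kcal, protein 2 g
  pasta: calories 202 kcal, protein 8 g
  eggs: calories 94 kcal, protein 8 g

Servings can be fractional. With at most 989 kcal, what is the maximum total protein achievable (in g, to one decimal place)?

84.2 g

Protein per kcal: eggs 0.08511, peanut butter 0.04186, pasta 0.0396, carrots 0.02703, avocado 0.0122.
With no serving limits, spend the whole calories allowance on eggs: 989 kcal / 94 kcal × 8 g = 84.2 g.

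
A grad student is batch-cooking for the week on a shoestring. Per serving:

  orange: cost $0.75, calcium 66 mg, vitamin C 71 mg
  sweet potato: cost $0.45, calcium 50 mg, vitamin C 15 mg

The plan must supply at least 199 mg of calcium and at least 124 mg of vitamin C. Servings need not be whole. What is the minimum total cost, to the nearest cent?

$1.99

For a min-cost LP with two ≥-constraints, a basic feasible solution has at most two positive variables.
orange only: max(199/66, 124/71) = 3.015 servings → $2.26.
sweet potato only: max(199/50, 124/15) = 8.267 servings → $3.72.
orange + sweet potato with both tight: 1.256 servings and 2.322 servings → $1.99.
So the least-cost plan costs $1.99.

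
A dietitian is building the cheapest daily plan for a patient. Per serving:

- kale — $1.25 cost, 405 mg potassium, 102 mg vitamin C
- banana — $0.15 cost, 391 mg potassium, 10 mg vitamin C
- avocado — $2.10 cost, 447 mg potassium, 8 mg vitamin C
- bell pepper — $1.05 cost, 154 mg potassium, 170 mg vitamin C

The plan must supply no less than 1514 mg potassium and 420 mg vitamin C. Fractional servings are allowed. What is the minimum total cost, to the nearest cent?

kale only: max(1514/405, 420/102) = 4.118 servings → $5.15.
banana only: max(1514/391, 420/10) = 42 servings → $6.30.
avocado only: max(1514/447, 420/8) = 52.5 servings → $110.25.
bell pepper only: max(1514/154, 420/170) = 9.831 servings → $10.32.
kale + banana: intersection lies outside the first quadrant.
kale + avocado: intersection lies outside the first quadrant.
kale + bell pepper with both tight: 3.626 servings and 0.2949 servings → $4.84.
banana + avocado: intersection lies outside the first quadrant.
banana + bell pepper with both tight: 2.968 servings and 2.296 servings → $2.86.
avocado + bell pepper with both tight: 2.578 servings and 2.349 servings → $7.88.
Cheapest feasible corner: $2.86.

$2.86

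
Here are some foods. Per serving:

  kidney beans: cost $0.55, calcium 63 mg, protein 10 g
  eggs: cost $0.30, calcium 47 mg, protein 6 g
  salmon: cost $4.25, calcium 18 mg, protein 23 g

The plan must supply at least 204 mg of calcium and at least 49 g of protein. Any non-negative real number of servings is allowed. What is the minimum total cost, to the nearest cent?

$2.45

The cheapest plan sits at a corner of the feasible region — with two constraints it uses at most two foods.
kidney beans only: max(204/63, 49/10) = 4.9 servings → $2.69.
eggs only: max(204/47, 49/6) = 8.167 servings → $2.45.
salmon only: max(204/18, 49/23) = 11.33 servings → $48.17.
kidney beans + eggs: the both-tight solution has a negative serving — not a feasible corner.
kidney beans + salmon with both tight: 3.002 servings and 0.8251 servings → $5.16.
eggs + salmon with both tight: 3.916 servings and 1.109 servings → $5.89.
So the least-cost plan costs $2.45.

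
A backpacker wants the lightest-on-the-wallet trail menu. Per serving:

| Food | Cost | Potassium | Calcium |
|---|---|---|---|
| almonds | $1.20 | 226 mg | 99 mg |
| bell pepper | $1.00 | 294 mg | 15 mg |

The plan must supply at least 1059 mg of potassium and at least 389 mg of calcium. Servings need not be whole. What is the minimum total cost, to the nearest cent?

A basic optimal solution has at most two foods positive. Try each food alone and each pair with both targets met exactly.
almonds only: max(1059/226, 389/99) = 4.686 servings → $5.62.
bell pepper only: max(1059/294, 389/15) = 25.93 servings → $25.93.
almonds + bell pepper with both tight: 3.83 servings and 0.6582 servings → $5.25.
The minimum over all feasible corners is $5.25.

$5.25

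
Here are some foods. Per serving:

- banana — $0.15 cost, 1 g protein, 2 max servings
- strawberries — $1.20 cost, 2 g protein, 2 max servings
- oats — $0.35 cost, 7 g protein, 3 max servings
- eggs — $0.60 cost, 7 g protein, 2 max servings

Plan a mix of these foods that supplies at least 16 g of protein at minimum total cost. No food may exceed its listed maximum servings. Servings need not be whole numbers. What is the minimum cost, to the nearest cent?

$0.80

Cost per g of protein: oats $0.0500, eggs $0.0857, banana $0.1500, strawberries $0.6000.
Take 2.286 servings of oats: +16.0 g protein for $0.80 (total $0.80, still need 0.0 g).
Greedy by cheapest-per-g is optimal for a single linear constraint, so the minimum cost is $0.80.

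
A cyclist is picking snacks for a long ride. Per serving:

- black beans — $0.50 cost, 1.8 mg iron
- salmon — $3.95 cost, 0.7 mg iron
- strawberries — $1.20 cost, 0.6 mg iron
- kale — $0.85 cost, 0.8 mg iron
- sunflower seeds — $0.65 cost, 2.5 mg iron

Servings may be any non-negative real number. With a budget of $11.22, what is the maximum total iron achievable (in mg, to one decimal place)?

43.2 mg

Iron per dollar: sunflower seeds 3.846, black beans 3.6, kale 0.9412, strawberries 0.5, salmon 0.1772.
With no serving limits, spend the whole cost allowance on sunflower seeds: $11.22 / $0.65 × 2.5 mg = 43.2 mg.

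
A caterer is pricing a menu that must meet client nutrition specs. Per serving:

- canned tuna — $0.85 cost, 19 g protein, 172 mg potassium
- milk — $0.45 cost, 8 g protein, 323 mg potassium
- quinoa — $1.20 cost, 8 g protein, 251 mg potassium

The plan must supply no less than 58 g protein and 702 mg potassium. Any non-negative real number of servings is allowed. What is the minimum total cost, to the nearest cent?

$2.66

This is a tiny linear program; its minimum lies at a vertex of the feasible set. List the vertices and price them.
canned tuna only: max(58/19, 702/172) = 4.081 servings → $3.47.
milk only: max(58/8, 702/323) = 7.25 servings → $3.26.
quinoa only: max(58/8, 702/251) = 7.25 servings → $8.70.
canned tuna + milk with both tight: 2.755 servings and 0.7062 servings → $2.66.
canned tuna + quinoa with both tight: 2.635 servings and 0.9909 servings → $3.43.
milk + quinoa: the both-tight solution has a negative serving — not a feasible corner.
So the least-cost plan costs $2.66.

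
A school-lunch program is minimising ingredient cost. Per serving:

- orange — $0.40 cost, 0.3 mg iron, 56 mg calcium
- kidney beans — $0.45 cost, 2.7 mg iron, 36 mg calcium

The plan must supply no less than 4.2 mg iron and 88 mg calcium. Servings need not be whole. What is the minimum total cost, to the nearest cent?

Minimising a linear cost over {iron ≥ 4.2, calcium ≥ 88, servings ≥ 0} — the optimum is at a vertex, using one or two foods.
orange only: max(4.2/0.3, 88/56) = 14 servings → $5.60.
kidney beans only: max(4.2/2.7, 88/36) = 2.444 servings → $1.10.
orange + kidney beans with both tight: 0.6154 servings and 1.487 servings → $0.92.
Cheapest feasible corner: $0.92.

$0.92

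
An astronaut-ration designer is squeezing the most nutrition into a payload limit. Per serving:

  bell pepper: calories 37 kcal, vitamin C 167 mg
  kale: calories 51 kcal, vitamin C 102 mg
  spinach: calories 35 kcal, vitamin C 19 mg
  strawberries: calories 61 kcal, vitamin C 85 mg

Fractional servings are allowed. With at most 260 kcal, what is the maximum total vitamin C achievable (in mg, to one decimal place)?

1173.5 mg

Vitamin C per kcal: bell pepper 4.514, kale 2, strawberries 1.393, spinach 0.5429.
With no serving limits, spend the whole calories allowance on bell pepper: 260 kcal / 37 kcal × 167 mg = 1173.5 mg.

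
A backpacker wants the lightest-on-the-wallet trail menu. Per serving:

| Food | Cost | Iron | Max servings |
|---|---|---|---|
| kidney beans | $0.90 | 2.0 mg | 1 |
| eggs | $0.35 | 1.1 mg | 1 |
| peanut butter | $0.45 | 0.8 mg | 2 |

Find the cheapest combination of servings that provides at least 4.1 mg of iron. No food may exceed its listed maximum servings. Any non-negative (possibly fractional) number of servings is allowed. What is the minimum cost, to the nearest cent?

Cost per mg of iron: eggs $0.3182, kidney beans $0.4500, peanut butter $0.5625.
Take 1 serving of eggs: +1.1 mg iron for $0.35 (total $0.35, still need 3.0 mg).
Take 1 serving of kidney beans: +2.0 mg iron for $0.90 (total $1.25, still need 1.0 mg).
Take 1.25 servings of peanut butter: +1.0 mg iron for $0.56 (total $1.81, still need 0.0 mg).
Filling from the cheapest source first is optimal under one linear minimum: $1.81.

$1.81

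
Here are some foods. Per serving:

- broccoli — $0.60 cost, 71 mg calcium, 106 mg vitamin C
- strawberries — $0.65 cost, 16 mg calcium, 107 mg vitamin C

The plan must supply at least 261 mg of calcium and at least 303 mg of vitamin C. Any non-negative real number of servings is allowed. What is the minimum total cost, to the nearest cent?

Compare the cost at each extreme point of the feasible region.
broccoli only: max(261/71, 303/106) = 3.676 servings → $2.21.
strawberries only: max(261/16, 303/107) = 16.31 servings → $10.60.
broccoli + strawberries: the both-tight solution has a negative serving — not a feasible corner.
Cheapest feasible corner: $2.21.

$2.21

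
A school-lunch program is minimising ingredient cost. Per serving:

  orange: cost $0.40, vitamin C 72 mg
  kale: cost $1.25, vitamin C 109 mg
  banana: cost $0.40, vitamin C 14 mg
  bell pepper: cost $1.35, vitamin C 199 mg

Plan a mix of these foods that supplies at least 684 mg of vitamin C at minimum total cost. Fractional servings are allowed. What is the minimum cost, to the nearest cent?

Cost per mg of vitamin C: orange $0.0056, bell pepper $0.0068, kale $0.0115, banana $0.0286.
With no serving limits, use only orange: 684 mg / 72 mg = 9.5 servings × $0.40 = $3.80.

$3.80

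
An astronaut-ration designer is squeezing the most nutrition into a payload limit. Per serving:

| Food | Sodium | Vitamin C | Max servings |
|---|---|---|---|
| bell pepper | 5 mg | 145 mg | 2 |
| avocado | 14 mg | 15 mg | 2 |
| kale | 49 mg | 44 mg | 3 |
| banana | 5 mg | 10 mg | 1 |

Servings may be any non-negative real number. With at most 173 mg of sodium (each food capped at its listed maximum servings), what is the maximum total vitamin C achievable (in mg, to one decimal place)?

446.7 mg

Vitamin C per mg sodium: bell pepper 29, banana 2, avocado 1.071, kale 0.898.
Take 2 servings of bell pepper: uses 10 mg sodium, +290.0 mg vitamin C (running total 290.0 mg).
Take 1 serving of banana: uses 5 mg sodium, +10.0 mg vitamin C (running total 300.0 mg).
Take 2 servings of avocado: uses 28 mg sodium, +30.0 mg vitamin C (running total 330.0 mg).
Take 2.653 servings of kale: uses 130 mg sodium, +116.7 mg vitamin C (running total 446.7 mg).
Greedy by best ratio exhausts the sodium allowance optimally: 446.7 mg.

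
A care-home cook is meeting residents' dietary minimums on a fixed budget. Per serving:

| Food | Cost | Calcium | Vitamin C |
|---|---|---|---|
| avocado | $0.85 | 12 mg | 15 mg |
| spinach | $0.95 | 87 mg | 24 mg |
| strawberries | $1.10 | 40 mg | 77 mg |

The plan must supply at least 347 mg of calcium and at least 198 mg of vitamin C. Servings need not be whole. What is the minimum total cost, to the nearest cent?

$4.82

An LP optimum is at a vertex; with two nutrient constraints at most two foods are used. Check each candidate.
avocado only: max(347/12, 198/15) = 28.92 servings → $24.58.
spinach only: max(347/87, 198/24) = 8.25 servings → $7.84.
strawberries only: max(347/40, 198/77) = 8.675 servings → $9.54.
avocado + spinach with both tight: 8.749 servings and 2.782 servings → $10.08.
avocado + strawberries: the both-tight solution has a negative serving — not a feasible corner.
spinach + strawberries with both tight: 3.276 servings and 1.55 servings → $4.82.
The minimum over all feasible corners is $4.82.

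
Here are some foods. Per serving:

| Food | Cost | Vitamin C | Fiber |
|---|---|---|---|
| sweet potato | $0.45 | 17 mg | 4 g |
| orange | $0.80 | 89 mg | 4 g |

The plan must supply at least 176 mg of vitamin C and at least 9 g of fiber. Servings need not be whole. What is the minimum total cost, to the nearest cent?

sweet potato only: max(176/17, 9/4) = 10.35 servings → $4.66.
orange only: max(176/89, 9/4) = 2.25 servings → $1.80.
sweet potato + orange with both tight: 0.3368 servings and 1.913 servings → $1.68.
The minimum over all feasible corners is $1.68.

$1.68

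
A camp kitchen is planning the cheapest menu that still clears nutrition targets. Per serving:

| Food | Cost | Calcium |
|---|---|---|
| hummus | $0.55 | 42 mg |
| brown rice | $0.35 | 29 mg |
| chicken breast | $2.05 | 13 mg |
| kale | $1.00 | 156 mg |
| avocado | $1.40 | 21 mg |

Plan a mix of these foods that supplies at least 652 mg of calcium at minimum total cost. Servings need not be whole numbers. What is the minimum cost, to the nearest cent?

$4.18

Cost per mg of calcium: kale $0.0064, brown rice $0.0121, hummus $0.0131, avocado $0.0667, chicken breast $0.1577.
With no serving limits, use only kale: 652 mg / 156 mg = 4.179 servings × $1.00 = $4.18.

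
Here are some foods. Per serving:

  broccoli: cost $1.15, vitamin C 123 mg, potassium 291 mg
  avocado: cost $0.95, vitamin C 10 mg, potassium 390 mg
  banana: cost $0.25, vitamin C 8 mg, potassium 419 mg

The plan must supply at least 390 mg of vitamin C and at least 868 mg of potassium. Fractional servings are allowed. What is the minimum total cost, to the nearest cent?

A basic optimal solution has at most two foods positive. Try each food alone and each pair with both targets met exactly.
broccoli only: max(390/123, 868/291) = 3.171 servings → $3.65.
avocado only: max(390/10, 868/390) = 39 servings → $37.05.
banana only: max(390/8, 868/419) = 48.75 servings → $12.19.
broccoli + avocado with both targets exact would need a negative amount; discard.
broccoli + banana: the both-tight solution has a negative serving — not a feasible corner.
avocado + banana: the both-tight solution has a negative serving — not a feasible corner.
Cheapest feasible corner: $3.65.

$3.65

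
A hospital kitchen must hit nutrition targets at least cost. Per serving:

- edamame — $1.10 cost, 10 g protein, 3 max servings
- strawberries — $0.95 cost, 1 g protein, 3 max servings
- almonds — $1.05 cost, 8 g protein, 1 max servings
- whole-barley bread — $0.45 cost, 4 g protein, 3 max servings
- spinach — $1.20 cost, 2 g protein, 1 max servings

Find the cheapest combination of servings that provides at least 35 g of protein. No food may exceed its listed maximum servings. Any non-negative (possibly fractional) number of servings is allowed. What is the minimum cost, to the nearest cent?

$3.86

Cost per g of protein: edamame $0.1100, whole-barley bread $0.1125, almonds $0.1313, spinach $0.6000, strawberries $0.9500.
Take 3 servings of edamame: +30.0 g protein for $3.30 (total $3.30, still need 5.0 g).
Take 1.25 servings of whole-barley bread: +5.0 g protein for $0.56 (total $3.86, still need 0.0 g).
Greedy by cheapest-per-g is optimal for a single linear constraint, so the minimum cost is $3.86.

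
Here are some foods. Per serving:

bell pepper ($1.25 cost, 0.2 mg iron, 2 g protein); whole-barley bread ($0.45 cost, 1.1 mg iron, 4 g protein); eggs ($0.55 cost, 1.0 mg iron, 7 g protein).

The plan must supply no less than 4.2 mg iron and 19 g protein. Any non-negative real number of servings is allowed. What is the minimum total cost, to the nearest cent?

A basic optimal solution has at most two foods positive. Try each food alone and each pair with both targets met exactly.
bell pepper only: max(4.2/0.2, 19/2) = 21 servings → $26.25.
whole-barley bread only: max(4.2/1.1, 19/4) = 4.75 servings → $2.14.
eggs only: max(4.2/1.0, 19/7) = 4.2 servings → $2.31.
bell pepper + whole-barley bread with both tight: 2.929 servings and 3.286 servings → $5.14.
bell pepper + eggs: the both-tight solution has a negative serving — not a feasible corner.
whole-barley bread + eggs with both tight: 2.811 servings and 1.108 servings → $1.87.
The minimum over all feasible corners is $1.87.

$1.87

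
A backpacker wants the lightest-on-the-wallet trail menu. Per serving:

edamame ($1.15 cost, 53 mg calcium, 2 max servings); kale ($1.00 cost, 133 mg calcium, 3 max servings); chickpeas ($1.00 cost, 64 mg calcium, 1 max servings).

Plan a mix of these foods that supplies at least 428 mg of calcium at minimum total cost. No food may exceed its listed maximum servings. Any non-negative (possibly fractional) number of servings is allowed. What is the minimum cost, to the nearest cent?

Cost per mg of calcium: kale $0.0075, chickpeas $0.0156, edamame $0.0217.
Take 3 servings of kale: +399.0 mg calcium for $3.00 (total $3.00, still need 29.0 mg).
Take 0.4531 servings of chickpeas: +29.0 mg calcium for $0.45 (total $3.45, still need 0.0 mg).
Filling from the cheapest source first is optimal under one linear minimum: $3.45.

$3.45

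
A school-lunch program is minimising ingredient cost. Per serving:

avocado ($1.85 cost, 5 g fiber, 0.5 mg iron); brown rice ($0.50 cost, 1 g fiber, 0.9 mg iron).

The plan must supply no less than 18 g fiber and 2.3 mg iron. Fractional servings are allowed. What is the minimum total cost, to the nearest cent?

$6.74

Minimising a linear cost over {fiber ≥ 18, iron ≥ 2.3, servings ≥ 0} — the optimum is at a vertex, using one or two foods.
avocado only: max(18/5, 2.3/0.5) = 4.6 servings → $8.51.
brown rice only: max(18/1, 2.3/0.9) = 18 servings → $9.00.
avocado + brown rice with both tight: 3.475 servings and 0.625 servings → $6.74.
Cheapest feasible corner: $6.74.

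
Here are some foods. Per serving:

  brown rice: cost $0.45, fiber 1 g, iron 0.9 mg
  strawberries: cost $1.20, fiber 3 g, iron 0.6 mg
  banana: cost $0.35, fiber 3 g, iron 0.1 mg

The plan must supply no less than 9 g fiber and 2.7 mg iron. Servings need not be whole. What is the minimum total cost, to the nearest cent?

$1.97

At the optimum either one food covers both requirements or two foods hit both targets exactly; no other combination can be cheaper.
brown rice only: max(9/1, 2.7/0.9) = 9 servings → $4.05.
strawberries only: max(9/3, 2.7/0.6) = 4.5 servings → $5.40.
banana only: max(9/3, 2.7/0.1) = 27 servings → $9.45.
brown rice + strawberries with both tight: 1.286 servings and 2.571 servings → $3.66.
brown rice + banana with both tight: 2.769 servings and 2.077 servings → $1.97.
strawberries + banana with both targets exact would need a negative amount; discard.
Cheapest feasible corner: $1.97.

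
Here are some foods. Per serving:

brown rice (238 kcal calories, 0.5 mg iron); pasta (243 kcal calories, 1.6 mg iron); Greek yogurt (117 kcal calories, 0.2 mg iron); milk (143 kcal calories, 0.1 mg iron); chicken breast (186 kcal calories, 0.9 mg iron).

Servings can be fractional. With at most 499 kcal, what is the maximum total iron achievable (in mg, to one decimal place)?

Iron per kcal: pasta 0.006584, chicken breast 0.004839, brown rice 0.002101, Greek yogurt 0.001709, milk 0.0006993.
With no serving limits, spend the whole calories allowance on pasta: 499 kcal / 243 kcal × 1.6 mg = 3.3 mg.

3.3 mg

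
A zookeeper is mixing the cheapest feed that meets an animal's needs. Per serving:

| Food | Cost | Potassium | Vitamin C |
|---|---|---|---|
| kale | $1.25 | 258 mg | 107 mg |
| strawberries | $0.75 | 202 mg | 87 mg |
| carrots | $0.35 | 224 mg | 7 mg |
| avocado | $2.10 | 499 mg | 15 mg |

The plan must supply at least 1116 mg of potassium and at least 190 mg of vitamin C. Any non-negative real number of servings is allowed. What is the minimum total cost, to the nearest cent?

$2.58

Two binding constraints pin down two serving amounts, so the optimal mix uses at most two foods. The candidates are each food alone (scaled to the tighter of potassium/vitamin C) and each pair with both constraints tight.
kale only: max(1116/258, 190/107) = 4.326 servings → $5.41.
strawberries only: max(1116/202, 190/87) = 5.525 servings → $4.14.
carrots only: max(1116/224, 190/7) = 27.14 servings → $9.50.
avocado only: max(1116/499, 190/15) = 12.67 servings → $26.60.
kale + strawberries: intersection lies outside the first quadrant.
kale + carrots with both tight: 1.568 servings and 3.176 servings → $3.07.
kale + avocado with both tight: 1.576 servings and 1.421 servings → $4.96.
strawberries + carrots with both tight: 1.923 servings and 3.248 servings → $2.58.
strawberries + avocado with both tight: 1.933 servings and 1.454 servings → $4.50.
carrots + avocado with both targets exact would need a negative amount; discard.
Cheapest feasible corner: $2.58.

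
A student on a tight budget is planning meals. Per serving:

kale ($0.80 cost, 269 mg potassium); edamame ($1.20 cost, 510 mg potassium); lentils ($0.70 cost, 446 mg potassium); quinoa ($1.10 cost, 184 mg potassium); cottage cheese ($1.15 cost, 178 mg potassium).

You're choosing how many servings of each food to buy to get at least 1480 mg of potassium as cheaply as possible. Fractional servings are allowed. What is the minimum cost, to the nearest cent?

Cost per mg of potassium: lentils $0.0016, edamame $0.0024, kale $0.0030, quinoa $0.0060, cottage cheese $0.0065.
With no serving limits, use only lentils: 1480 mg / 446 mg = 3.318 servings × $0.70 = $2.32.

$2.32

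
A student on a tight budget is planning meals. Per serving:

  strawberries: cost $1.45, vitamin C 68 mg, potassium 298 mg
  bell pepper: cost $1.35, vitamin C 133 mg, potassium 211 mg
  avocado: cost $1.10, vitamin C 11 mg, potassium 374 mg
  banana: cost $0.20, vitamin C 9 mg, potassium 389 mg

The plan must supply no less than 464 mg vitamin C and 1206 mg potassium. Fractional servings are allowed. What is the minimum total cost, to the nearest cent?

$4.85

strawberries only: max(464/68, 1206/298) = 6.824 servings → $9.89.
bell pepper only: max(464/133, 1206/211) = 5.716 servings → $7.72.
avocado only: max(464/11, 1206/374) = 42.18 servings → $46.40.
banana only: max(464/9, 1206/389) = 51.56 servings → $10.31.
strawberries + bell pepper with both tight: 2.471 servings and 2.225 servings → $6.59.
strawberries + avocado with both targets exact would need a negative amount; discard.
strawberries + banana: the both-tight solution has a negative serving — not a feasible corner.
bell pepper + avocado with both tight: 3.38 servings and 1.318 servings → $6.01.
bell pepper + banana with both tight: 3.404 servings and 1.254 servings → $4.85.
avocado + banana: intersection lies outside the first quadrant.
So the least-cost plan costs $4.85.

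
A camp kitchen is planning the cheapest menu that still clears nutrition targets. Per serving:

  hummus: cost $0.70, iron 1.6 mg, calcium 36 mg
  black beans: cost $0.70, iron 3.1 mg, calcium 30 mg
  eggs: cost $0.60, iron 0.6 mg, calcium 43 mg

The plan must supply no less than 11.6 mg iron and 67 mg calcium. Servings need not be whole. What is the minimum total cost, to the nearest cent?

Minimising a linear cost over {iron ≥ 11.6, calcium ≥ 67, servings ≥ 0} — the optimum is at a vertex, using one or two foods.
hummus only: max(11.6/1.6, 67/36) = 7.25 servings → $5.08.
black beans only: max(11.6/3.1, 67/30) = 3.742 servings → $2.62.
eggs only: max(11.6/0.6, 67/43) = 19.33 servings → $11.60.
hummus + black beans with both targets exact would need a negative amount; discard.
hummus + eggs: the both-tight solution has a negative serving — not a feasible corner.
black beans + eggs with both targets exact would need a negative amount; discard.
Cheapest feasible corner: $2.62.

$2.62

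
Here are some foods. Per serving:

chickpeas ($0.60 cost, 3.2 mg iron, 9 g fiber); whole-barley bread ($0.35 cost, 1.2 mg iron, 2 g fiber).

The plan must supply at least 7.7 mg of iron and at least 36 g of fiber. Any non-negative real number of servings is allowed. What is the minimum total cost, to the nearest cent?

$2.40

Compare the cost at each extreme point of the feasible region.
chickpeas only: max(7.7/3.2, 36/9) = 4 servings → $2.40.
whole-barley bread only: max(7.7/1.2, 36/2) = 18 servings → $6.30.
chickpeas + whole-barley bread with both targets exact would need a negative amount; discard.
Cheapest feasible corner: $2.40.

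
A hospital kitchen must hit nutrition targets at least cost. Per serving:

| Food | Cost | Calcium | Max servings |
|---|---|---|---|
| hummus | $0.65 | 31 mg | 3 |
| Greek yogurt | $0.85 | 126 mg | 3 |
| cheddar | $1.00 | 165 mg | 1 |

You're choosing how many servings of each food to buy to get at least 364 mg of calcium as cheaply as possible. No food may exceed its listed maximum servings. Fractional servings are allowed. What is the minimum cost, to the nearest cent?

Cost per mg of calcium: cheddar $0.0061, Greek yogurt $0.0067, hummus $0.0210.
Take 1 serving of cheddar: +165.0 mg calcium for $1.00 (total $1.00, still need 199.0 mg).
Take 1.579 servings of Greek yogurt: +199.0 mg calcium for $1.34 (total $2.34, still need 0.0 mg).
Greedy by cheapest-per-mg is optimal for a single linear constraint, so the minimum cost is $2.34.

$2.34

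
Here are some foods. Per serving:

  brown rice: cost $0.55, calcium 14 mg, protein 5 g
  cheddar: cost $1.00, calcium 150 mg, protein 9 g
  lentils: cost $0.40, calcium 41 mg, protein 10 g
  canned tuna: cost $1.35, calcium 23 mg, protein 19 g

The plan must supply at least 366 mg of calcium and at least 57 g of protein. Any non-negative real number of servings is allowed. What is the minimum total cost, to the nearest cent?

This is a tiny linear program; its minimum lies at a vertex of the feasible set. List the vertices and price them.
brown rice only: max(366/14, 57/5) = 26.14 servings → $14.38.
cheddar only: max(366/150, 57/9) = 6.333 servings → $6.33.
lentils only: max(366/41, 57/10) = 8.927 servings → $3.57.
canned tuna only: max(366/23, 57/19) = 15.91 servings → $21.48.
brown rice + cheddar with both tight: 8.423 servings and 1.654 servings → $6.29.
brown rice + lentils: intersection lies outside the first quadrant.
brown rice + canned tuna with both targets exact would need a negative amount; discard.
cheddar + lentils with both tight: 1.17 servings and 4.647 servings → $3.03.
cheddar + canned tuna with both tight: 2.135 servings and 1.989 servings → $4.82.
lentils + canned tuna: intersection lies outside the first quadrant.
Cheapest feasible corner: $3.03.

$3.03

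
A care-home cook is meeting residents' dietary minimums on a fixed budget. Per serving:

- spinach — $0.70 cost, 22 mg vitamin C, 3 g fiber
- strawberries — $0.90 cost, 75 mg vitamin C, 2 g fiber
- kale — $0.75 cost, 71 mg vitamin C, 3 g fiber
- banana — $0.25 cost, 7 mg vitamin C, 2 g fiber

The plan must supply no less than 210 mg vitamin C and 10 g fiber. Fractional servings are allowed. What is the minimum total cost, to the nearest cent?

Two binding constraints pin down two serving amounts, so the optimal mix uses at most two foods. The candidates are each food alone (scaled to the tighter of vitamin C/fiber) and each pair with both constraints tight.
spinach only: max(210/22, 10/3) = 9.545 servings → $6.68.
strawberries only: max(210/75, 10/2) = 5 servings → $4.50.
kale only: max(210/71, 10/3) = 3.333 servings → $2.50.
banana only: max(210/7, 10/2) = 30 servings → $7.50.
spinach + strawberries with both tight: 1.823 servings and 2.265 servings → $3.31.
spinach + kale with both tight: 0.5442 servings and 2.789 servings → $2.47.
spinach + banana with both targets exact would need a negative amount; discard.
strawberries + kale with both targets exact would need a negative amount; discard.
strawberries + banana with both tight: 2.574 servings and 2.426 servings → $2.92.
kale + banana with both tight: 2.893 servings and 0.6612 servings → $2.33.
Cheapest feasible corner: $2.33.

$2.33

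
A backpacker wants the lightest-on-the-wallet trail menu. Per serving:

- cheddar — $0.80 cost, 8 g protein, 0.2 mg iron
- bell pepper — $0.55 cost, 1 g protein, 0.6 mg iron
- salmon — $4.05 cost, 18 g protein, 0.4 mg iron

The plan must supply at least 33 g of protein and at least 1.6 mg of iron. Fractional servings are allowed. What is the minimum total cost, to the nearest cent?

$3.91

Check every corner: each single food scaled to meet both minima, and each pair solved so both constraints bind.
cheddar only: max(33/8, 1.6/0.2) = 8 servings → $6.40.
bell pepper only: max(33/1, 1.6/0.6) = 33 servings → $18.15.
salmon only: max(33/18, 1.6/0.4) = 4 servings → $16.20.
cheddar + bell pepper with both tight: 3.957 servings and 1.348 servings → $3.91.
cheddar + salmon: the both-tight solution has a negative serving — not a feasible corner.
bell pepper + salmon with both tight: 1.5 servings and 1.75 servings → $7.91.
Cheapest feasible corner: $3.91.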